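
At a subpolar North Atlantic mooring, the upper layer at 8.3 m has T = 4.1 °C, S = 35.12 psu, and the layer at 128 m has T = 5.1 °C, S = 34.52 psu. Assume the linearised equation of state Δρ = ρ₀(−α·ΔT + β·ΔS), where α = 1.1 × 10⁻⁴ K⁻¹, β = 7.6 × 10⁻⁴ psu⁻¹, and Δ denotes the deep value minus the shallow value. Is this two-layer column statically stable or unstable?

unstable

ΔT = 5.1 − 4.1 = +1.0 K and ΔS = 34.52 − 35.12 = -0.60 psu (deep − shallow).
−αΔT = -1.10 × 10⁻⁴; βΔS = -4.56 × 10⁻⁴; sum Δρ/ρ₀ = -5.66 × 10⁻⁴.
Δρ/ρ₀ < 0, so Δρ < 0: deeper water is lighter → statically unstable; the column would overturn.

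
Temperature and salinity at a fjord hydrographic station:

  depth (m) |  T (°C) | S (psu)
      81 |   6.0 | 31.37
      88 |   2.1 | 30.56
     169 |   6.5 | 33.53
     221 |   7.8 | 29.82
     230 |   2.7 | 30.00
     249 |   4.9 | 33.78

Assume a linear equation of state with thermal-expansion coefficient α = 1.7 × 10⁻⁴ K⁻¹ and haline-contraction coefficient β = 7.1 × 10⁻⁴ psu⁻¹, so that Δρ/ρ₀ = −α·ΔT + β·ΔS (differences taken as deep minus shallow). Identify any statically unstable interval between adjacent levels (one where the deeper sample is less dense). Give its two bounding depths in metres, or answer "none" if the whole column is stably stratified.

Evaluate Δρ/ρ₀ = −αΔT + βΔS across each adjacent pair:
  81–88 m: −αΔT+βΔS = −(1.7 × 10⁻⁴)(-3.9)+(7.1 × 10⁻⁴)(-0.81) = 8.8 × 10⁻⁵ → stable
  88–169 m: −αΔT+βΔS = −(1.7 × 10⁻⁴)(+4.4)+(7.1 × 10⁻⁴)(+2.97) = 1.4 × 10⁻³ → stable
  169–221 m: −αΔT+βΔS = −(1.7 × 10⁻⁴)(+1.3)+(7.1 × 10⁻⁴)(-3.71) = -2.9 × 10⁻³ → UNSTABLE
  221–230 m: −αΔT+βΔS = −(1.7 × 10⁻⁴)(-5.1)+(7.1 × 10⁻⁴)(+0.18) = 9.9 × 10⁻⁴ → stable
  230–249 m: −αΔT+βΔS = −(1.7 × 10⁻⁴)(+2.2)+(7.1 × 10⁻⁴)(+3.78) = 2.3 × 10⁻³ → stable
The 169–221 m interval has Δρ < 0: lighter water underlies denser water.

169–221 m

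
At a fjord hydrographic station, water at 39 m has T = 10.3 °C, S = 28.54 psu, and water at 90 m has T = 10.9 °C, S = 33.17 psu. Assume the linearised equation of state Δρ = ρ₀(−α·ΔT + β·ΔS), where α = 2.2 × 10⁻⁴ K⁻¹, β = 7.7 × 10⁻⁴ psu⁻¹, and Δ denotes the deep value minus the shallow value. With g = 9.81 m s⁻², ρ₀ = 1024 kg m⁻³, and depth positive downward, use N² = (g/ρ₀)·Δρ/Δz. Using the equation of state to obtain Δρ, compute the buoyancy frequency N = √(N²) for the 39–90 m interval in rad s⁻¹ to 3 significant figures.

0.0257 rad s⁻¹

ΔT = +0.6 K, ΔS = +4.63 psu (deep − shallow).
Δρ/ρ₀ = −αΔT + βΔS = -1.32 × 10⁻⁴ + 3.5651 × 10⁻³ = 3.4331 × 10⁻³, so Δρ ≈ 3.515 kg m⁻³.
N² = (g/ρ₀)·Δρ/Δz = g·(Δρ/ρ₀)/Δz = 9.81 × 3.4331 × 10⁻³ / 51 = 6.6037 × 10⁻⁴ s⁻².
N = √(6.6037 × 10⁻⁴) = 0.025698 rad s⁻¹ ≈ 0.0257 rad s⁻¹.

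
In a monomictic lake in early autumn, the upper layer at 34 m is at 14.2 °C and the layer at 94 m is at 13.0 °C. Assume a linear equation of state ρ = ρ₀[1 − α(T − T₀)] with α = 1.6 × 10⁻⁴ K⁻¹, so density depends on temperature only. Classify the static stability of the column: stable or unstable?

ΔT = 13.0 − 14.2 = -1.2 K, so Δρ/ρ₀ = −αΔT = 1.92 × 10⁻⁴.
Δρ/ρ₀ > 0, so Δρ > 0: deeper water is denser → statically stable.

stable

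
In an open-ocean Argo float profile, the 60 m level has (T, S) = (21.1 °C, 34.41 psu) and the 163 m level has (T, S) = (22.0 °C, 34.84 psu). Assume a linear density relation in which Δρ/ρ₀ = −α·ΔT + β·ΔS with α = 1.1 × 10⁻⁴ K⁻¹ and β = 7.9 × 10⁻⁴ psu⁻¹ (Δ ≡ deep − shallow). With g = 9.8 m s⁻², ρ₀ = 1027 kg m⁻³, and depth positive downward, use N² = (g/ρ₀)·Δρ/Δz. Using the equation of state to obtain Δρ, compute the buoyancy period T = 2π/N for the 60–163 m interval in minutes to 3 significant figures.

ΔT = +0.9 K, ΔS = +0.43 psu (deep − shallow).
Δρ/ρ₀ = −αΔT + βΔS = -9.90 × 10⁻⁵ + 3.397 × 10⁻⁴ = 2.407 × 10⁻⁴, so Δρ ≈ 0.2472 kg m⁻³.
N² = (g/ρ₀)·Δρ/Δz = g·(Δρ/ρ₀)/Δz = 9.8 × 2.407 × 10⁻⁴ / 103 = 2.2902 × 10⁻⁵ s⁻².
N = √(2.2902 × 10⁻⁵) = 4.7856 × 10⁻³ rad s⁻¹ → T = 2π/N = 1.3129 × 10³ s = 21.882 min ≈ 21.9 min.

21.9 min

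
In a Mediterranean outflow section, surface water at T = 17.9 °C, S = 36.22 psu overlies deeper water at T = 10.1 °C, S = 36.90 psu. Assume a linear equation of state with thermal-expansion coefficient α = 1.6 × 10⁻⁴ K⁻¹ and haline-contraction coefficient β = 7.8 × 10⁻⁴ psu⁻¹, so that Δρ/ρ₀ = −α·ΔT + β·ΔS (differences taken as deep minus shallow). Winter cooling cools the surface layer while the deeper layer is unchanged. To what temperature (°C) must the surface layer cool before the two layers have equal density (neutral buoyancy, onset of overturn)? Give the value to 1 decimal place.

Neutral buoyancy requires Δρ = 0, i.e. −α(T_deep − T_surf′) + β(S_deep − S_surf) = 0.
T_surf′ = T_deep − (β/α)·ΔS = 10.1 − (7.8 × 10⁻⁴/1.6 × 10⁻⁴)·(+0.68) = 6.785 °C.
Cooling required: 17.9 − (6.785) = 11.115 °C.

6.8 °C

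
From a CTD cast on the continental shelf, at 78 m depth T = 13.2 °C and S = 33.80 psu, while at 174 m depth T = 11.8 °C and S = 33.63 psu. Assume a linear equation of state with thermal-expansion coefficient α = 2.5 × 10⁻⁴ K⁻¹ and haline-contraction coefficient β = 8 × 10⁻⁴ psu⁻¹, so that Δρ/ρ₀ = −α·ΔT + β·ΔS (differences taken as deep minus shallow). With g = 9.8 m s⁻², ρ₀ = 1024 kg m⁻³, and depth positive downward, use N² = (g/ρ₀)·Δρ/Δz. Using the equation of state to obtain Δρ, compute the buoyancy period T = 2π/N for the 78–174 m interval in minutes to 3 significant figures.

ΔT = -1.4 K, ΔS = -0.17 psu (deep − shallow).
Δρ/ρ₀ = −αΔT + βΔS = 3.50 × 10⁻⁴ − 1.36 × 10⁻⁴ = 2.14 × 10⁻⁴, so Δρ ≈ 0.2191 kg m⁻³.
N² = (g/ρ₀)·Δρ/Δz = g·(Δρ/ρ₀)/Δz = 9.8 × 2.14 × 10⁻⁴ / 96 = 2.1846 × 10⁻⁵ s⁻².
N = √(2.1846 × 10⁻⁵) = 4.6740 × 10⁻³ rad s⁻¹ → T = 2π/N = 1.3443 × 10³ s = 22.405 min ≈ 22.4 min.

22.4 min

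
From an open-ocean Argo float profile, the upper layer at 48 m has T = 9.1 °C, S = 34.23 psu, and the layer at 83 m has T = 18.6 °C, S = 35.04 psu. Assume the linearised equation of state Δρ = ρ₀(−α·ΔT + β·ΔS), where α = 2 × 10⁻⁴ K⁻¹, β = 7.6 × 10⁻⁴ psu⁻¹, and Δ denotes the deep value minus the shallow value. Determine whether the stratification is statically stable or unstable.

unstable

ΔT = 18.6 − 9.1 = +9.5 K and ΔS = 35.04 − 34.23 = +0.81 psu (deep − shallow).
−αΔT = -1.90 × 10⁻³; βΔS = 6.156 × 10⁻⁴; sum Δρ/ρ₀ = -1.2844 × 10⁻³.
Δρ/ρ₀ < 0, so Δρ < 0: deeper water is lighter → statically unstable; the column would overturn.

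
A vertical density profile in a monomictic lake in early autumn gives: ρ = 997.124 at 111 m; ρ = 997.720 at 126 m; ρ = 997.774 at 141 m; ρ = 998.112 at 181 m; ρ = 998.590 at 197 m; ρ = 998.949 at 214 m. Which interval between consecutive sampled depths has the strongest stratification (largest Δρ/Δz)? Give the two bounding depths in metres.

Compute the density gradient over each adjacent pair:
  111–126 m: Δρ/Δz = 0.596/15 = 0.040 kg m⁻⁴
  126–141 m: Δρ/Δz = 0.054/15 = 3.6 × 10⁻³ kg m⁻⁴
  141–181 m: Δρ/Δz = 0.338/40 = 8.5 × 10⁻³ kg m⁻⁴
  181–197 m: Δρ/Δz = 0.478/16 = 0.030 kg m⁻⁴
  197–214 m: Δρ/Δz = 0.359/17 = 0.021 kg m⁻⁴
The largest gradient is in the 111–126 m interval — the pycnocline.

111–126 m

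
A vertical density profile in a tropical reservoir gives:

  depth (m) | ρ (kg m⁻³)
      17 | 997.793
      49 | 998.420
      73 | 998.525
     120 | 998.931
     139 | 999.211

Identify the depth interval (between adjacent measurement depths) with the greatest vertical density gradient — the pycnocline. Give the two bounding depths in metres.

Compute the density gradient over each adjacent pair:
  17–49 m: Δρ/Δz = 0.627/32 = 0.020 kg m⁻⁴
  49–73 m: Δρ/Δz = 0.105/24 = 4.4 × 10⁻³ kg m⁻⁴
  73–120 m: Δρ/Δz = 0.406/47 = 8.6 × 10⁻³ kg m⁻⁴
  120–139 m: Δρ/Δz = 0.280/19 = 0.015 kg m⁻⁴
The largest gradient is in the 17–49 m interval — the pycnocline.

17–49 m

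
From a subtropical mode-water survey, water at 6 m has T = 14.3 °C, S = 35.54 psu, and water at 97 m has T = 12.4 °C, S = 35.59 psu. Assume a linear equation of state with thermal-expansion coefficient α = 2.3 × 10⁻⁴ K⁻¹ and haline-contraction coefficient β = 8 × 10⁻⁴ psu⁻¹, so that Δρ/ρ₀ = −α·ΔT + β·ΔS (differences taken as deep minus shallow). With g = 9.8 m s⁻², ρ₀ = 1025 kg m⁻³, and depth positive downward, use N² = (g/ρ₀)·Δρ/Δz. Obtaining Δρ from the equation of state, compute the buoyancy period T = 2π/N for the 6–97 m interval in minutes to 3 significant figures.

ΔT = -1.9 K, ΔS = +0.05 psu (deep − shallow).
Δρ/ρ₀ = −αΔT + βΔS = 4.37 × 10⁻⁴ + 4.00 × 10⁻⁵ = 4.77 × 10⁻⁴, so Δρ ≈ 0.4889 kg m⁻³.
N² = (g/ρ₀)·Δρ/Δz = g·(Δρ/ρ₀)/Δz = 9.8 × 4.77 × 10⁻⁴ / 91 = 5.1369 × 10⁻⁵ s⁻².
N = √(5.1369 × 10⁻⁵) = 7.1672 × 10⁻³ rad s⁻¹ → T = 2π/N = 876.66 s = 14.611 min ≈ 14.6 min.

14.6 min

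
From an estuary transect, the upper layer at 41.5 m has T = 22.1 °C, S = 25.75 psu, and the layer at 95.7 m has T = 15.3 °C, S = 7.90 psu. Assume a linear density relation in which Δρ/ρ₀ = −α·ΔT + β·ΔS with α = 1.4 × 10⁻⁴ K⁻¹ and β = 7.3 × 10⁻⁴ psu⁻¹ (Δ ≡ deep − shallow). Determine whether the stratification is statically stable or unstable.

unstable

ΔT = 15.3 − 22.1 = -6.8 K and ΔS = 7.90 − 25.75 = -17.85 psu (deep − shallow).
−αΔT = 9.52 × 10⁻⁴; βΔS = -0.0130305; sum Δρ/ρ₀ = -0.0120785.
Δρ/ρ₀ < 0, so Δρ < 0: deeper water is lighter → statically unstable; the column would overturn.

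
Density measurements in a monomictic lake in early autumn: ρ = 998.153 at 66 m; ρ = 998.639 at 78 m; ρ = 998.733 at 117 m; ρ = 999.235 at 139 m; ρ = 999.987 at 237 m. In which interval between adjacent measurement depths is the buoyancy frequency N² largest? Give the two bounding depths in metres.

66–78 m

Compute the density gradient over each adjacent pair:
  66–78 m: Δρ/Δz = 0.486/12 = 0.041 kg m⁻⁴
  78–117 m: Δρ/Δz = 0.094/39 = 2.4 × 10⁻³ kg m⁻⁴
  117–139 m: Δρ/Δz = 0.502/22 = 0.023 kg m⁻⁴
  139–237 m: Δρ/Δz = 0.752/98 = 7.7 × 10⁻³ kg m⁻⁴
The largest gradient is in the 66–78 m interval — the pycnocline.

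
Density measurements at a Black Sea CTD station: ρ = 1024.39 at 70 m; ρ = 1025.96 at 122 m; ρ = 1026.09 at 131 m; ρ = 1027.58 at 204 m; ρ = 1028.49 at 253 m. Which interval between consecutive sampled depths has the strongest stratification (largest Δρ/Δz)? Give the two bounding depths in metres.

70–122 m

Compute the density gradient over each adjacent pair:
  70–122 m: Δρ/Δz = 1.57/52 = 0.030 kg m⁻⁴
  122–131 m: Δρ/Δz = 0.13/9 = 0.014 kg m⁻⁴
  131–204 m: Δρ/Δz = 1.49/73 = 0.020 kg m⁻⁴
  204–253 m: Δρ/Δz = 0.91/49 = 0.019 kg m⁻⁴
The largest gradient is in the 70–122 m interval — the pycnocline.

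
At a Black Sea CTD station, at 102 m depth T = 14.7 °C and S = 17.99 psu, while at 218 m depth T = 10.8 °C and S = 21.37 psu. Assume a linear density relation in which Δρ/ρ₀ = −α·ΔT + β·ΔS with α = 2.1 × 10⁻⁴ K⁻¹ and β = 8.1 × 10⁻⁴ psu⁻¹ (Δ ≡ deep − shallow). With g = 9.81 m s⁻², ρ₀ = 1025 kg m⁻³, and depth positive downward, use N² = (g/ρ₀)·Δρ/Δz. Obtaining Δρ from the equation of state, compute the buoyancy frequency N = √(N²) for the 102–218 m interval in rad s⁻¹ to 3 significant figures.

ΔT = -3.9 K, ΔS = +3.38 psu (deep − shallow).
Δρ/ρ₀ = −αΔT + βΔS = 8.19 × 10⁻⁴ + 2.7378 × 10⁻³ = 3.5568 × 10⁻³, so Δρ ≈ 3.646 kg m⁻³.
N² = (g/ρ₀)·Δρ/Δz = g·(Δρ/ρ₀)/Δz = 9.81 × 3.5568 × 10⁻³ / 116 = 3.0079 × 10⁻⁴ s⁻².
N = √(3.0079 × 10⁻⁴) = 0.017343 rad s⁻¹ ≈ 0.0173 rad s⁻¹.

0.0173 rad s⁻¹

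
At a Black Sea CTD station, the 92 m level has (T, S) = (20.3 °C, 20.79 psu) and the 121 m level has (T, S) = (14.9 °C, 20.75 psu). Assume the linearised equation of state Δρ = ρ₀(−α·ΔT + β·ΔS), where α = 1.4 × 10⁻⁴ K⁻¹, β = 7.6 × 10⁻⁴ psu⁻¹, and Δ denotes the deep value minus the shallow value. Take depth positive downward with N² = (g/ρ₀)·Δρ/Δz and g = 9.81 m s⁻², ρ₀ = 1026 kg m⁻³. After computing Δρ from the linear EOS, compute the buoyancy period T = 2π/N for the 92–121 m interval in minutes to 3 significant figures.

6.68 min

ΔT = -5.4 K, ΔS = -0.04 psu (deep − shallow).
Δρ/ρ₀ = −αΔT + βΔS = 7.56 × 10⁻⁴ − 3.04 × 10⁻⁵ = 7.256 × 10⁻⁴, so Δρ ≈ 0.7445 kg m⁻³.
N² = (g/ρ₀)·Δρ/Δz = g·(Δρ/ρ₀)/Δz = 9.81 × 7.256 × 10⁻⁴ / 29 = 2.4545 × 10⁻⁴ s⁻².
N = √(2.4545 × 10⁻⁴) = 0.015667 rad s⁻¹ → T = 2π/N = 401.05 s = 6.6842 min ≈ 6.68 min.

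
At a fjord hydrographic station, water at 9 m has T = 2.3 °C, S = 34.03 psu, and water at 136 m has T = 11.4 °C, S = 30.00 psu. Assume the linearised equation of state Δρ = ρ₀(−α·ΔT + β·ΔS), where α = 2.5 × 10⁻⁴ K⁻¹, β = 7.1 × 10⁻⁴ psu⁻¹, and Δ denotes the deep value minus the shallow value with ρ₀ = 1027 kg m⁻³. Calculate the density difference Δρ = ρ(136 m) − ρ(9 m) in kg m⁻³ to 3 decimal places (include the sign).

-5.275 kg m⁻³

ΔT = +9.1 K, ΔS = -4.03 psu (deep − shallow).
Δρ/ρ₀ = −(2.5 × 10⁻⁴)(+9.1) + (7.1 × 10⁻⁴)(-4.03) = -5.1363 × 10⁻³.
Δρ = 1027 × (-5.1363 × 10⁻³) = -5.275 kg m⁻³.
Negative Δρ: lighter below, statically unstable.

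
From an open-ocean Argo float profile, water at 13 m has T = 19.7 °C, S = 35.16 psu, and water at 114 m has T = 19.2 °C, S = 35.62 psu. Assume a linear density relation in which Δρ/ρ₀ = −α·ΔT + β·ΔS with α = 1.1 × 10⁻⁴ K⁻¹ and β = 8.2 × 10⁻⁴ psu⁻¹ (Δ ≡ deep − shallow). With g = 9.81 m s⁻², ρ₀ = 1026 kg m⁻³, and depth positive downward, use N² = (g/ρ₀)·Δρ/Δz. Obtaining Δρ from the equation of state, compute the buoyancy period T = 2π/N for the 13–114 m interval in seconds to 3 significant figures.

ΔT = -0.5 K, ΔS = +0.46 psu (deep − shallow).
Δρ/ρ₀ = −αΔT + βΔS = 5.50 × 10⁻⁵ + 3.772 × 10⁻⁴ = 4.322 × 10⁻⁴, so Δρ ≈ 0.4434 kg m⁻³.
N² = (g/ρ₀)·Δρ/Δz = g·(Δρ/ρ₀)/Δz = 9.81 × 4.322 × 10⁻⁴ / 101 = 4.1979 × 10⁻⁵ s⁻².
N = √(4.1979 × 10⁻⁵) = 6.4791 × 10⁻³ rad s⁻¹ → T = 2π/N = 969.76 s ≈ 970 s.

970 s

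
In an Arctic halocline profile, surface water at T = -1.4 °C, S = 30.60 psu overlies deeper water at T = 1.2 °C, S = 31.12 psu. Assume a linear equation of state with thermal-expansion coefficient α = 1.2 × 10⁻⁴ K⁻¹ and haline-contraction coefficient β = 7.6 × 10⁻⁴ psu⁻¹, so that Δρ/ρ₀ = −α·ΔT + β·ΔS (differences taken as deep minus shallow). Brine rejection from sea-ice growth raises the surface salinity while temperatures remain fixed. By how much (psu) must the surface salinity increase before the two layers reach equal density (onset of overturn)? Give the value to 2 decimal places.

0.11 psu

Neutral buoyancy requires −α(T_deep − T_surf) + β(S_deep − S_surf′) = 0.
S_surf′ = S_deep − (α/β)·ΔT = 31.12 − (1.2 × 10⁻⁴/7.6 × 10⁻⁴)·(+2.6) = 30.7095 psu.
Increase required: 30.7095 − 30.60 = 0.1095 psu.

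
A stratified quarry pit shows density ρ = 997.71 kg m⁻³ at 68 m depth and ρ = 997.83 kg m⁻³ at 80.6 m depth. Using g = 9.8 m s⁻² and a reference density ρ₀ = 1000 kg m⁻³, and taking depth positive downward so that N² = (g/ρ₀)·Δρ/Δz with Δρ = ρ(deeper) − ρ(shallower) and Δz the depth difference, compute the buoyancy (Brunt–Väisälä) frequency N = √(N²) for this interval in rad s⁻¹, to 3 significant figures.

9.66 × 10⁻³ rad s⁻¹

Δρ = 997.83 − 997.71 = 0.12 kg m⁻³ over Δz = 80.6 − 68 = 12.6 m.
N² = (9.8/1000) × (0.12/12.6) = 9.3333 × 10⁻⁵ s⁻².
N = √(9.3333 × 10⁻⁵) = 9.6609 × 10⁻³ rad s⁻¹ ≈ 9.66 × 10⁻³ rad s⁻¹.
Since Δρ > 0 the layer is stably stratified.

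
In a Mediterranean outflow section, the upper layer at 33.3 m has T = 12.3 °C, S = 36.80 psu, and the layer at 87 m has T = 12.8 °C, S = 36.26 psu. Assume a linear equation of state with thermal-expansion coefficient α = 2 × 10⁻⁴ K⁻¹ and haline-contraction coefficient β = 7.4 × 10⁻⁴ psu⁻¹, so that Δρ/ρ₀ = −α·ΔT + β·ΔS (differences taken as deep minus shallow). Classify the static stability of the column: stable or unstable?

ΔT = 12.8 − 12.3 = +0.5 K and ΔS = 36.26 − 36.80 = -0.54 psu (deep − shallow).
−αΔT = -1.00 × 10⁻⁴; βΔS = -3.996 × 10⁻⁴; sum Δρ/ρ₀ = -4.996 × 10⁻⁴.
Δρ/ρ₀ < 0, so Δρ < 0: deeper water is lighter → statically unstable; the column would overturn.

unstable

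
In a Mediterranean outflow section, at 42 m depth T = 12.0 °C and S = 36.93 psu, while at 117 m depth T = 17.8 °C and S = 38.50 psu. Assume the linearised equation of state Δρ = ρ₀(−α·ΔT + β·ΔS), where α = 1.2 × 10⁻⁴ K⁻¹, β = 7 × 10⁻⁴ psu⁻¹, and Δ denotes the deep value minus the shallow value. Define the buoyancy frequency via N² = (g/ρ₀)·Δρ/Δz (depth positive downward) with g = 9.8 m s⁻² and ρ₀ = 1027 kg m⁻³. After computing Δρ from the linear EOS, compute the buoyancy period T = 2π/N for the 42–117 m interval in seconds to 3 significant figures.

866 s

ΔT = +5.8 K, ΔS = +1.57 psu (deep − shallow).
Δρ/ρ₀ = −αΔT + βΔS = -6.96 × 10⁻⁴ + 1.099 × 10⁻³ = 4.03 × 10⁻⁴, so Δρ ≈ 0.4139 kg m⁻³.
N² = (g/ρ₀)·Δρ/Δz = g·(Δρ/ρ₀)/Δz = 9.8 × 4.03 × 10⁻⁴ / 75 = 5.2659 × 10⁻⁵ s⁻².
N = √(5.2659 × 10⁻⁵) = 7.2567 × 10⁻³ rad s⁻¹ → T = 2π/N = 865.85 s ≈ 866 s.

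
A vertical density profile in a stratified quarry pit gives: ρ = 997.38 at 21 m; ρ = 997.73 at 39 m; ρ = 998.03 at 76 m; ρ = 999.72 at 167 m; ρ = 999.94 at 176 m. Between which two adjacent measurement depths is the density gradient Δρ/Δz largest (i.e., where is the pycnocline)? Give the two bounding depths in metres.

167–176 m

Compute the density gradient over each adjacent pair:
  21–39 m: Δρ/Δz = 0.35/18 = 0.019 kg m⁻⁴
  39–76 m: Δρ/Δz = 0.30/37 = 8.1 × 10⁻³ kg m⁻⁴
  76–167 m: Δρ/Δz = 1.69/91 = 0.019 kg m⁻⁴
  167–176 m: Δρ/Δz = 0.22/9 = 0.024 kg m⁻⁴
The largest gradient is in the 167–176 m interval — the pycnocline.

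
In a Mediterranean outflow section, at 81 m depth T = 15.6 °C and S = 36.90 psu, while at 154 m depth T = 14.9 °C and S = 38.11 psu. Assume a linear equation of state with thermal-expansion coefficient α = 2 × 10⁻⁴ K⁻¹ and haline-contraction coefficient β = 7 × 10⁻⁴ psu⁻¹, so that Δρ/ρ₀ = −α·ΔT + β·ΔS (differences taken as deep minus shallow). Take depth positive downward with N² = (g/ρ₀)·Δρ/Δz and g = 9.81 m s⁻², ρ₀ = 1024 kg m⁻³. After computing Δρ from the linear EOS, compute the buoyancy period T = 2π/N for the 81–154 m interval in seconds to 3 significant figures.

ΔT = -0.7 K, ΔS = +1.21 psu (deep − shallow).
Δρ/ρ₀ = −αΔT + βΔS = 1.40 × 10⁻⁴ + 8.47 × 10⁻⁴ = 9.87 × 10⁻⁴, so Δρ ≈ 1.011 kg m⁻³.
N² = (g/ρ₀)·Δρ/Δz = g·(Δρ/ρ₀)/Δz = 9.81 × 9.87 × 10⁻⁴ / 73 = 1.3264 × 10⁻⁴ s⁻².
N = √(1.3264 × 10⁻⁴) = 0.011517 rad s⁻¹ → T = 2π/N = 545.56 s ≈ 546 s.

546 s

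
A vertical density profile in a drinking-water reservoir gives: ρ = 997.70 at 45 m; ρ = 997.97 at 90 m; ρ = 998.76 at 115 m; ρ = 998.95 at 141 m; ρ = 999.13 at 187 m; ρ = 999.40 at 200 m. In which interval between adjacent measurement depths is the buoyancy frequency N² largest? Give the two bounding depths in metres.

Compute the density gradient over each adjacent pair:
  45–90 m: Δρ/Δz = 0.27/45 = 6.0 × 10⁻³ kg m⁻⁴
  90–115 m: Δρ/Δz = 0.79/25 = 0.032 kg m⁻⁴
  115–141 m: Δρ/Δz = 0.19/26 = 7.3 × 10⁻³ kg m⁻⁴
  141–187 m: Δρ/Δz = 0.18/46 = 3.9 × 10⁻³ kg m⁻⁴
  187–200 m: Δρ/Δz = 0.27/13 = 0.021 kg m⁻⁴
The largest gradient is in the 90–115 m interval — the pycnocline.

90–115 m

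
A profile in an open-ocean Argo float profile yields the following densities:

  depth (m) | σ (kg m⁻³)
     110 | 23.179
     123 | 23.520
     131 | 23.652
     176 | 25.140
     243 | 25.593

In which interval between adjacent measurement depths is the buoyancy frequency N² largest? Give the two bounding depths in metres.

131–176 m

Compute the density gradient over each adjacent pair:
  110–123 m: Δρ/Δz = 0.341/13 = 0.026 kg m⁻⁴
  123–131 m: Δρ/Δz = 0.132/8 = 0.017 kg m⁻⁴
  131–176 m: Δρ/Δz = 1.488/45 = 0.033 kg m⁻⁴
  176–243 m: Δρ/Δz = 0.453/67 = 6.8 × 10⁻³ kg m⁻⁴
The largest gradient is in the 131–176 m interval — the pycnocline.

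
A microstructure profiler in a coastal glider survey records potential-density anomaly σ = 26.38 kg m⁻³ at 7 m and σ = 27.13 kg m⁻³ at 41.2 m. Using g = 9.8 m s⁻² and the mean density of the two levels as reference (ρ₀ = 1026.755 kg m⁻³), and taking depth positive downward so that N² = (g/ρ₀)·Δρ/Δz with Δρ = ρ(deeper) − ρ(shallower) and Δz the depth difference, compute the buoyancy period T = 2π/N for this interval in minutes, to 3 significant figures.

Δρ = 1027.13 − 1026.38 = 0.75 kg m⁻³ over Δz = 41.2 − 7 = 34.2 m.
N² = (9.8/1026.755) × (0.75/34.2) = 2.0931 × 10⁻⁴ s⁻².
N = √(2.0931 × 10⁻⁴) = 0.014468 rad s⁻¹, so T = 2π/N = 434.28 s = 7.2380 min ≈ 7.24 min.

7.24 min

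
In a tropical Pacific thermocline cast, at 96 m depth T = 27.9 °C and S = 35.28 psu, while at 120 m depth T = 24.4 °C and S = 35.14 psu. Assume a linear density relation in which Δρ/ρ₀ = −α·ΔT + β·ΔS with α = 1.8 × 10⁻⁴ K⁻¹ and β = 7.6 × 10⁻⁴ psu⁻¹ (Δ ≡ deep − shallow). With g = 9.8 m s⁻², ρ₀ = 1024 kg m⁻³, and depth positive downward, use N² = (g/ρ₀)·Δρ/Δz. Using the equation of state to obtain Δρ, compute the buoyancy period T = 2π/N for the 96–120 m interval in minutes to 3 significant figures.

ΔT = -3.5 K, ΔS = -0.14 psu (deep − shallow).
Δρ/ρ₀ = −αΔT + βΔS = 6.30 × 10⁻⁴ − 1.064 × 10⁻⁴ = 5.236 × 10⁻⁴, so Δρ ≈ 0.5362 kg m⁻³.
N² = (g/ρ₀)·Δρ/Δz = g·(Δρ/ρ₀)/Δz = 9.8 × 5.236 × 10⁻⁴ / 24 = 2.1380 × 10⁻⁴ s⁻².
N = √(2.1380 × 10⁻⁴) = 0.014622 rad s⁻¹ → T = 2π/N = 429.71 s = 7.1618 min ≈ 7.16 min.

7.16 min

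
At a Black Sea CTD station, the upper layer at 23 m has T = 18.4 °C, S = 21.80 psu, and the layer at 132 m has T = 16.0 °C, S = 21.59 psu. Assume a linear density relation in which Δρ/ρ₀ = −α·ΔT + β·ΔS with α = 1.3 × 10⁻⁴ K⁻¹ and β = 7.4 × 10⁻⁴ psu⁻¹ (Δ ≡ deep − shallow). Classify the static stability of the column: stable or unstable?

stable

ΔT = 16.0 − 18.4 = -2.4 K and ΔS = 21.59 − 21.80 = -0.21 psu (deep − shallow).
−αΔT = 3.12 × 10⁻⁴; βΔS = -1.554 × 10⁻⁴; sum Δρ/ρ₀ = 1.566 × 10⁻⁴.
Δρ/ρ₀ > 0, so Δρ > 0: deeper water is denser → statically stable.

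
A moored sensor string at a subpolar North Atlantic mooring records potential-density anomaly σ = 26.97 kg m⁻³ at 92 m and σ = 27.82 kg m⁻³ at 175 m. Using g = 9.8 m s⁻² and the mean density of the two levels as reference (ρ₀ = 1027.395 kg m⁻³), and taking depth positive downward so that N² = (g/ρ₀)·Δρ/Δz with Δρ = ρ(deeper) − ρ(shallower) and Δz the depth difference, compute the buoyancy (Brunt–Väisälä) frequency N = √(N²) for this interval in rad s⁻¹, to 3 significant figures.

9.88 × 10⁻³ rad s⁻¹

Δρ = 1027.82 − 1026.97 = 0.85 kg m⁻³ over Δz = 175 − 92 = 83 m.
N² = (9.8/1027.395) × (0.85/83) = 9.7685 × 10⁻⁵ s⁻².
N = √(9.7685 × 10⁻⁵) = 9.8836 × 10⁻³ rad s⁻¹ ≈ 9.88 × 10⁻³ rad s⁻¹.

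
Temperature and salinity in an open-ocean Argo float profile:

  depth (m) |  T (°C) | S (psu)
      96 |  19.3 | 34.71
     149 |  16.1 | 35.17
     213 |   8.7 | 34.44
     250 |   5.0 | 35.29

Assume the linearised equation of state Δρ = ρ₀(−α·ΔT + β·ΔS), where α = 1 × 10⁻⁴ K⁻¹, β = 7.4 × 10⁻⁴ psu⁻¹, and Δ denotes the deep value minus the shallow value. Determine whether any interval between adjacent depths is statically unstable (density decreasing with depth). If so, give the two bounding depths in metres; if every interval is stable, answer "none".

none

Evaluate Δρ/ρ₀ = −αΔT + βΔS across each adjacent pair:
  96–149 m: −αΔT+βΔS = −(1 × 10⁻⁴)(-3.2)+(7.4 × 10⁻⁴)(+0.46) = 6.6 × 10⁻⁴ → stable
  149–213 m: −αΔT+βΔS = −(1 × 10⁻⁴)(-7.4)+(7.4 × 10⁻⁴)(-0.73) = 2.0 × 10⁻⁴ → stable
  213–250 m: −αΔT+βΔS = −(1 × 10⁻⁴)(-3.7)+(7.4 × 10⁻⁴)(+0.85) = 1.0 × 10⁻³ → stable
Every interval has Δρ > 0: the column is stably stratified throughout.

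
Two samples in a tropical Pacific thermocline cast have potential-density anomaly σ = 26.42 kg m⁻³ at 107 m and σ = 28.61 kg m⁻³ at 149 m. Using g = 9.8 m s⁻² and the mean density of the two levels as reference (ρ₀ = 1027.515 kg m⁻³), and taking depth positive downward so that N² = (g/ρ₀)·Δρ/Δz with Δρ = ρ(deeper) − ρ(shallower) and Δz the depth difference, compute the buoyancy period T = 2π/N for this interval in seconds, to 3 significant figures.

Δρ = 1028.61 − 1026.42 = 2.19 kg m⁻³ over Δz = 149 − 107 = 42 m.
N² = (9.8/1027.515) × (2.19/42) = 4.9732 × 10⁻⁴ s⁻².
N = √(4.9732 × 10⁻⁴) = 0.022301 rad s⁻¹, so T = 2π/N = 281.74 s ≈ 282 s.
A positive N² confirms static stability across the interval.

282 s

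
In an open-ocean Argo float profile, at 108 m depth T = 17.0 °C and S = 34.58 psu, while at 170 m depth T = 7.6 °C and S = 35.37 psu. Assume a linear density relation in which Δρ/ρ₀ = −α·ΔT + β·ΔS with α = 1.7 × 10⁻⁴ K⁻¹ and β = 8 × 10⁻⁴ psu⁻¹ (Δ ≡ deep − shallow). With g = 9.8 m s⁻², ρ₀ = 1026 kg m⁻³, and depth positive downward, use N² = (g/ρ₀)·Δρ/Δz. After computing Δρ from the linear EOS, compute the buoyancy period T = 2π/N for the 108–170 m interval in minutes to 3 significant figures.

5.58 min

ΔT = -9.4 K, ΔS = +0.79 psu (deep − shallow).
Δρ/ρ₀ = −αΔT + βΔS = 1.598 × 10⁻³ + 6.32 × 10⁻⁴ = 2.23 × 10⁻³, so Δρ ≈ 2.288 kg m⁻³.
N² = (g/ρ₀)·Δρ/Δz = g·(Δρ/ρ₀)/Δz = 9.8 × 2.23 × 10⁻³ / 62 = 3.5248 × 10⁻⁴ s⁻².
N = √(3.5248 × 10⁻⁴) = 0.018774 rad s⁻¹ → T = 2π/N = 334.67 s = 5.5778 min ≈ 5.58 min.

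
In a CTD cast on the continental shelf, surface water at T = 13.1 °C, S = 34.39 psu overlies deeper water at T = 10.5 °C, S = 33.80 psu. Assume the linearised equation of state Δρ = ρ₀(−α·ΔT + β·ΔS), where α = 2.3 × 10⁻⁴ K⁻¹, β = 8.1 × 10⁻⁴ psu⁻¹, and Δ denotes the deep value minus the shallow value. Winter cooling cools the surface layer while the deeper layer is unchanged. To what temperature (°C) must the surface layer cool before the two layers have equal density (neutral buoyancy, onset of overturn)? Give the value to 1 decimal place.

Neutral buoyancy requires Δρ = 0, i.e. −α(T_deep − T_surf′) + β(S_deep − S_surf) = 0.
T_surf′ = T_deep − (β/α)·ΔS = 10.5 − (8.1 × 10⁻⁴/2.3 × 10⁻⁴)·(-0.59) = 12.578 °C.
Cooling required: 13.1 − (12.578) = 0.522 °C.

12.6 °C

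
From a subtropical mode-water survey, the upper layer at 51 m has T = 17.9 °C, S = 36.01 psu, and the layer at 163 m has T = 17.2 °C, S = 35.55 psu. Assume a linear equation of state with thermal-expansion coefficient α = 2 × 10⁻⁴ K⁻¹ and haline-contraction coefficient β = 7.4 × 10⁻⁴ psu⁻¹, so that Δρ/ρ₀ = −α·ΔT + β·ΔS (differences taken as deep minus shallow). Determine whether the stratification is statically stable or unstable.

ΔT = 17.2 − 17.9 = -0.7 K and ΔS = 35.55 − 36.01 = -0.46 psu (deep − shallow).
−αΔT = 1.40 × 10⁻⁴; βΔS = -3.404 × 10⁻⁴; sum Δρ/ρ₀ = -2.004 × 10⁻⁴.
Δρ/ρ₀ < 0, so Δρ < 0: deeper water is lighter → statically unstable; the column would overturn.

unstable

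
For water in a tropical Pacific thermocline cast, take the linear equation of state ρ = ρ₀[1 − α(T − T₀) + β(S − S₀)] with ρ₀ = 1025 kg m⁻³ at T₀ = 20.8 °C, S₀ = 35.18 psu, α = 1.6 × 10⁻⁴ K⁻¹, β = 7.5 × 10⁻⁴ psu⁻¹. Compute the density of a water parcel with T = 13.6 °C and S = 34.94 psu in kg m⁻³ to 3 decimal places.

1025.996 kg m⁻³

T − T₀ = -7.2 K, S − S₀ = -0.24 psu.
Bracket = 1 − α·(-7.2) + β·(-0.24) = 1 + (9.72 × 10⁻⁴) = 1.0009720.
ρ = 1025 × 1.0009720 = 1025.996 kg m⁻³.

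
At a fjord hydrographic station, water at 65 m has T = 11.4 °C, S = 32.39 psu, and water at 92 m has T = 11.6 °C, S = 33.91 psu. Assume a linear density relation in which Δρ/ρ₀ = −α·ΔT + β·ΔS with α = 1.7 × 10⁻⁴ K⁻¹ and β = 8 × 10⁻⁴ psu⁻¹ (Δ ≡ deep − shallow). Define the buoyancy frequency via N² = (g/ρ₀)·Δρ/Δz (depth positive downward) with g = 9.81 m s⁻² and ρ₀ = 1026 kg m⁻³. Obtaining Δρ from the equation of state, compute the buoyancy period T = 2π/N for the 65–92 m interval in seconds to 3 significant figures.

303 s

ΔT = +0.2 K, ΔS = +1.52 psu (deep − shallow).
Δρ/ρ₀ = −αΔT + βΔS = -3.40 × 10⁻⁵ + 1.216 × 10⁻³ = 1.182 × 10⁻³, so Δρ ≈ 1.213 kg m⁻³.
N² = (g/ρ₀)·Δρ/Δz = g·(Δρ/ρ₀)/Δz = 9.81 × 1.182 × 10⁻³ / 27 = 4.2946 × 10⁻⁴ s⁻².
N = √(4.2946 × 10⁻⁴) = 0.020723 rad s⁻¹ → T = 2π/N = 303.20 s ≈ 303 s.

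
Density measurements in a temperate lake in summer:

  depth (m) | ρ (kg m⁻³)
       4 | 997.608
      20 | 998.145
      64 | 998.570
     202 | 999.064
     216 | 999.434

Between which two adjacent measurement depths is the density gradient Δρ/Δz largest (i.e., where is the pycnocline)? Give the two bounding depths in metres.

4–20 m

Compute the density gradient over each adjacent pair:
  4–20 m: Δρ/Δz = 0.537/16 = 0.034 kg m⁻⁴
  20–64 m: Δρ/Δz = 0.425/44 = 9.7 × 10⁻³ kg m⁻⁴
  64–202 m: Δρ/Δz = 0.494/138 = 3.6 × 10⁻³ kg m⁻⁴
  202–216 m: Δρ/Δz = 0.370/14 = 0.026 kg m⁻⁴
The largest gradient is in the 4–20 m interval — the pycnocline.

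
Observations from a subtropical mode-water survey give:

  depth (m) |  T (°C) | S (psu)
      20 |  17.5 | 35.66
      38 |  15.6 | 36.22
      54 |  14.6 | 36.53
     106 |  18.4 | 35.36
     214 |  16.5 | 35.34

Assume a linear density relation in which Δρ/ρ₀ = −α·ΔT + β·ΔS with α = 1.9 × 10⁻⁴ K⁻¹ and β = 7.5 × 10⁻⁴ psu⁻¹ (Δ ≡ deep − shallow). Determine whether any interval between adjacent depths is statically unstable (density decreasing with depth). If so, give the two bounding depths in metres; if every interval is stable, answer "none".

Evaluate Δρ/ρ₀ = −αΔT + βΔS across each adjacent pair:
  20–38 m: −αΔT+βΔS = −(1.9 × 10⁻⁴)(-1.9)+(7.5 × 10⁻⁴)(+0.56) = 7.8 × 10⁻⁴ → stable
  38–54 m: −αΔT+βΔS = −(1.9 × 10⁻⁴)(-1.0)+(7.5 × 10⁻⁴)(+0.31) = 4.2 × 10⁻⁴ → stable
  54–106 m: −αΔT+βΔS = −(1.9 × 10⁻⁴)(+3.8)+(7.5 × 10⁻⁴)(-1.17) = -1.6 × 10⁻³ → UNSTABLE
  106–214 m: −αΔT+βΔS = −(1.9 × 10⁻⁴)(-1.9)+(7.5 × 10⁻⁴)(-0.02) = 3.5 × 10⁻⁴ → stable
The 54–106 m interval has Δρ < 0: lighter water underlies denser water.

54–106 m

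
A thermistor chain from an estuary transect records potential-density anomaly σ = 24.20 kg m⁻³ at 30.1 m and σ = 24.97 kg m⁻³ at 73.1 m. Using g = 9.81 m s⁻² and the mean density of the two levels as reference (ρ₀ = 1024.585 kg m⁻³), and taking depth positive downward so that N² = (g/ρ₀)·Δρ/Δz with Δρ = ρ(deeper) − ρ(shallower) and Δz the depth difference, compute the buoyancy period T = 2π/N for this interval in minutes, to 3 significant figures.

8.00 min

Δρ = 1024.97 − 1024.20 = 0.77 kg m⁻³ over Δz = 73.1 − 30.1 = 43 m.
N² = (9.81/1024.585) × (0.77/43) = 1.7145 × 10⁻⁴ s⁻².
N = √(1.7145 × 10⁻⁴) = 0.013094 rad s⁻¹, so T = 2π/N = 479.85 s = 7.9975 min ≈ 8.00 min.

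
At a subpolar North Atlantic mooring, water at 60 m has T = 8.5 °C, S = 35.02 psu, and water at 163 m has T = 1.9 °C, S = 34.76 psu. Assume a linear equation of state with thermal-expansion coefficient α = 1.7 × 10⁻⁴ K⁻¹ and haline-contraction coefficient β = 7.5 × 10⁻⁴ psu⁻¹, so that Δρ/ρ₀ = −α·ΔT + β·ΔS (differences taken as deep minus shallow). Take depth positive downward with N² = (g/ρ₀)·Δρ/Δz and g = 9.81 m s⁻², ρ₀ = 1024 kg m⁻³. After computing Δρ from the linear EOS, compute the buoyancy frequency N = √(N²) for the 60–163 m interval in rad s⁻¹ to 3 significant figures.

ΔT = -6.6 K, ΔS = -0.26 psu (deep − shallow).
Δρ/ρ₀ = −αΔT + βΔS = 1.122 × 10⁻³ − 1.95 × 10⁻⁴ = 9.27 × 10⁻⁴, so Δρ ≈ 0.9492 kg m⁻³.
N² = (g/ρ₀)·Δρ/Δz = g·(Δρ/ρ₀)/Δz = 9.81 × 9.27 × 10⁻⁴ / 103 = 8.8290 × 10⁻⁵ s⁻².
N = √(8.8290 × 10⁻⁵) = 9.3963 × 10⁻³ rad s⁻¹ ≈ 9.40 × 10⁻³ rad s⁻¹.

9.40 × 10⁻³ rad s⁻¹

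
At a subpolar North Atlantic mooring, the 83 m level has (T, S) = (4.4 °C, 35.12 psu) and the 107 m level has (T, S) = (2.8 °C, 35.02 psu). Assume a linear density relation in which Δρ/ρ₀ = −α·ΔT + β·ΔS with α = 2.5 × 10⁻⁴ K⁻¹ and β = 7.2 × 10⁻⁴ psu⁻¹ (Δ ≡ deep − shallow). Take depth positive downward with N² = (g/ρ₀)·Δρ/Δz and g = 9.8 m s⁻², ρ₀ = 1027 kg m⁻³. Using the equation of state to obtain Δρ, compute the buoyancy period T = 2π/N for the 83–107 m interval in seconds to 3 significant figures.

543 s

ΔT = -1.6 K, ΔS = -0.10 psu (deep − shallow).
Δρ/ρ₀ = −αΔT + βΔS = 4.00 × 10⁻⁴ − 7.20 × 10⁻⁵ = 3.28 × 10⁻⁴, so Δρ ≈ 0.3369 kg m⁻³.
N² = (g/ρ₀)·Δρ/Δz = g·(Δρ/ρ₀)/Δz = 9.8 × 3.28 × 10⁻⁴ / 24 = 1.3393 × 10⁻⁴ s⁻².
N = √(1.3393 × 10⁻⁴) = 0.011573 rad s⁻¹ → T = 2π/N = 542.92 s ≈ 543 s.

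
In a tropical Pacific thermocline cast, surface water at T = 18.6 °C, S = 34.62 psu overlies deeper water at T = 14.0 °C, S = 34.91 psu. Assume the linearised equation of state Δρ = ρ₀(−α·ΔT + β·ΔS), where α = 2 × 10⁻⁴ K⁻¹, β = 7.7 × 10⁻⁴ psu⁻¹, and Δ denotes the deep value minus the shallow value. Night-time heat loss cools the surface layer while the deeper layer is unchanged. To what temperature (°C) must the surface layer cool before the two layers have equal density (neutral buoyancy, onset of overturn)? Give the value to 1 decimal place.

12.9 °C

Neutral buoyancy requires Δρ = 0, i.e. −α(T_deep − T_surf′) + β(S_deep − S_surf) = 0.
T_surf′ = T_deep − (β/α)·ΔS = 14.0 − (7.7 × 10⁻⁴/2 × 10⁻⁴)·(+0.29) = 12.883 °C.
Cooling required: 18.6 − (12.883) = 5.717 °C.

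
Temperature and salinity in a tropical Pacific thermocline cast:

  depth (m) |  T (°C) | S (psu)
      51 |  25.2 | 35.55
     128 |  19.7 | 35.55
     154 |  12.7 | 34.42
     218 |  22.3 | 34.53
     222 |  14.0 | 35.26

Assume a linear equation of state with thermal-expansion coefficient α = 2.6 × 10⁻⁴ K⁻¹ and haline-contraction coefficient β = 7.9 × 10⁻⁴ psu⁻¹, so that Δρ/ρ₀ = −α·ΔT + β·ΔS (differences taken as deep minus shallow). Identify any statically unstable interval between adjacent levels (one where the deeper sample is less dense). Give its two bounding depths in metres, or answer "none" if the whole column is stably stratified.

Evaluate Δρ/ρ₀ = −αΔT + βΔS across each adjacent pair:
  51–128 m: −αΔT+βΔS = −(2.6 × 10⁻⁴)(-5.5)+(7.9 × 10⁻⁴)(+0.00) = 1.4 × 10⁻³ → stable
  128–154 m: −αΔT+βΔS = −(2.6 × 10⁻⁴)(-7.0)+(7.9 × 10⁻⁴)(-1.13) = 9.3 × 10⁻⁴ → stable
  154–218 m: −αΔT+βΔS = −(2.6 × 10⁻⁴)(+9.6)+(7.9 × 10⁻⁴)(+0.11) = -2.4 × 10⁻³ → UNSTABLE
  218–222 m: −αΔT+βΔS = −(2.6 × 10⁻⁴)(-8.3)+(7.9 × 10⁻⁴)(+0.73) = 2.7 × 10⁻³ → stable
The 154–218 m interval has Δρ < 0: lighter water underlies denser water.

154–218 m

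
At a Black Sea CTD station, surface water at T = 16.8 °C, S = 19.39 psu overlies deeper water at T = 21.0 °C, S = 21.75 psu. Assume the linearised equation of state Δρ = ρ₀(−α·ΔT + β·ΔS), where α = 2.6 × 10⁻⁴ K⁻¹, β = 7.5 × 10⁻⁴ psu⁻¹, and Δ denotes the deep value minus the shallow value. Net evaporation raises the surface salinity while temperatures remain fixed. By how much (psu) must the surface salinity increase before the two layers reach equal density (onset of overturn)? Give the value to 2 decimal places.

0.90 psu

Neutral buoyancy requires −α(T_deep − T_surf) + β(S_deep − S_surf′) = 0.
S_surf′ = S_deep − (α/β)·ΔT = 21.75 − (2.6 × 10⁻⁴/7.5 × 10⁻⁴)·(+4.2) = 20.2940 psu.
Increase required: 20.2940 − 19.39 = 0.9040 psu.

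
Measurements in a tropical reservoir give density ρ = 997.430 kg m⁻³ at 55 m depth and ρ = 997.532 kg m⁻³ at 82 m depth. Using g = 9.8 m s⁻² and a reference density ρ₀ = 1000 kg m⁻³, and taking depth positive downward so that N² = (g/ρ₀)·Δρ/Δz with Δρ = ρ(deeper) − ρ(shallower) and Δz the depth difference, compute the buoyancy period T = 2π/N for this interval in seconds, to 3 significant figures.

1.03 × 10³ s

Δρ = 997.532 − 997.430 = 0.102 kg m⁻³ over Δz = 82 − 55 = 27 m.
N² = (9.8/1000) × (0.102/27) = 3.7022 × 10⁻⁵ s⁻².
N = √(3.7022 × 10⁻⁵) = 6.0846 × 10⁻³ rad s⁻¹, so T = 2π/N = 1.0326 × 10³ s ≈ 1.03 × 10³ s.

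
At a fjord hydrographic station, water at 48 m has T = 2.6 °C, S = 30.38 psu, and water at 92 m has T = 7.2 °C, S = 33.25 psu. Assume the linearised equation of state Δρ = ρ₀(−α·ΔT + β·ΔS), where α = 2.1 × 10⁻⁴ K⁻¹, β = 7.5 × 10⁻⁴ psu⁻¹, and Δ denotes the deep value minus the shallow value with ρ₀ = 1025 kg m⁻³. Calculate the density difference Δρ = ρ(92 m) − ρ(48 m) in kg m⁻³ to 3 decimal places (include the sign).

ΔT = +4.6 K, ΔS = +2.87 psu (deep − shallow).
Δρ/ρ₀ = −(2.1 × 10⁻⁴)(+4.6) + (7.5 × 10⁻⁴)(+2.87) = 1.1865 × 10⁻³.
Δρ = 1025 × (1.1865 × 10⁻³) = +1.216 kg m⁻³.
Positive Δρ: denser below, stable.

+1.216 kg m⁻³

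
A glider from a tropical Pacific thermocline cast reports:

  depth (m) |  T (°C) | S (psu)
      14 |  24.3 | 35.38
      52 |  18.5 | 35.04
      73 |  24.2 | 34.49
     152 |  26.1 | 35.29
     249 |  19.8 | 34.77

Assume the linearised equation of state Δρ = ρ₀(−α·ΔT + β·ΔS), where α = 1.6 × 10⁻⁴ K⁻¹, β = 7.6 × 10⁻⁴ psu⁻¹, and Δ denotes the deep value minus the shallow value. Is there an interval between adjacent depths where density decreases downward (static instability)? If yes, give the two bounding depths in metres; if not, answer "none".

Evaluate Δρ/ρ₀ = −αΔT + βΔS across each adjacent pair:
  14–52 m: −αΔT+βΔS = −(1.6 × 10⁻⁴)(-5.8)+(7.6 × 10⁻⁴)(-0.34) = 6.7 × 10⁻⁴ → stable
  52–73 m: −αΔT+βΔS = −(1.6 × 10⁻⁴)(+5.7)+(7.6 × 10⁻⁴)(-0.55) = -1.3 × 10⁻³ → UNSTABLE
  73–152 m: −αΔT+βΔS = −(1.6 × 10⁻⁴)(+1.9)+(7.6 × 10⁻⁴)(+0.80) = 3.0 × 10⁻⁴ → stable
  152–249 m: −αΔT+βΔS = −(1.6 × 10⁻⁴)(-6.3)+(7.6 × 10⁻⁴)(-0.52) = 6.1 × 10⁻⁴ → stable
The 52–73 m interval has Δρ < 0: lighter water underlies denser water.

52–73 m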